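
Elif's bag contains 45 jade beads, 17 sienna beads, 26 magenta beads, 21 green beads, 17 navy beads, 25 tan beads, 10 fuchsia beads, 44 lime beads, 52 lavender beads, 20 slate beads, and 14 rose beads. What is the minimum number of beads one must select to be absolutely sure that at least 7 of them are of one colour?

By pigeonhole, the 11 colours are the holes; the beads drawn are the pigeons.
To avoid 7 of any one colour, the worst case takes at most 6 of each colour.
That gives 6 + 6 + 6 + 6 + 6 + 6 + 6 + 6 + 6 + 6 + 6 = 66 beads with no colour reaching 7.
The next bead forces some colour to 7, so 66 + 1 = 67.

67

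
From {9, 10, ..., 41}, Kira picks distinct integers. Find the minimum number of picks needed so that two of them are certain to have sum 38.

24

Two chosen integers sum to 38 exactly when both halves of some pair {x, 38−x} with 9 ≤ x ≤ 38−x ≤ 29 are chosen — 10 such pairs.
The remaining 13 elements (those with no distinct partner in range) can never complete a 38-sum, so the worst case takes all of them and one from each pair: 13 + 10 = 23.
The 24th integer has to be the second member of some pair, so 23 + 1 = 24.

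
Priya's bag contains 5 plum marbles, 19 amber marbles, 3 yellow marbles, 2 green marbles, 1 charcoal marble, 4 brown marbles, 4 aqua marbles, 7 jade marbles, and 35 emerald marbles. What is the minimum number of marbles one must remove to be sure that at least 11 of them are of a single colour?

By the pigeonhole principle, put each drawn marble into a box by colour. The largest draw with every box below 11 takes min(count, 10) from each colour; colours with fewer than 10 contribute all they have.
Σ min(cᵢ, 10) = 5 + 10 + 3 + 2 + 1 + 4 + 4 + 7 + 10 = 46.
Draw number 46 + 1 = 47 must push one box to 11.

47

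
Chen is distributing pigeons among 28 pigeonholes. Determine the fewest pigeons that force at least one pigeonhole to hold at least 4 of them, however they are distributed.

85

With 84 pigeons one could put exactly 3 in each of the 28 pigeonholes, and no pigeonhole would reach 4.
One more pigeon must land in a pigeonhole that already has 3, giving it 4.
So 28 × 3 + 1 = 85 pigeons are required.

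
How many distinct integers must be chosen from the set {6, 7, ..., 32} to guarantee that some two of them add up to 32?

Group the elements by complementary pair {x, 32−x}: {6,26}, {7,25}, {8,24}, …, giving 10 two-element pairs, the single value 16 (it cannot pair with itself since the integers are distinct), and 6 integers whose partner 32−x falls outside [6,32].
By the pigeonhole principle, treating each of those 17 groups as a pigeonhole, one can pick one integer per group — 17 integers — with no two summing to 32.
The 18th integer lands in an occupied pair, forcing a sum of 32.

18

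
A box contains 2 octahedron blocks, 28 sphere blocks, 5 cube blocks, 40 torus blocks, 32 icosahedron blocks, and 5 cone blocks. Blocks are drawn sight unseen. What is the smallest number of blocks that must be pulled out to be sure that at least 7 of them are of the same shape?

Put each drawn block into a box by shape. The largest draw with every box below 7 takes min(count, 6) from each shape; shapes with fewer than 6 contribute all they have.
Σ min(cᵢ, 6) = 2 + 6 + 5 + 6 + 6 + 5 = 30.
Draw number 30 + 1 = 31 must push one box to 7.

31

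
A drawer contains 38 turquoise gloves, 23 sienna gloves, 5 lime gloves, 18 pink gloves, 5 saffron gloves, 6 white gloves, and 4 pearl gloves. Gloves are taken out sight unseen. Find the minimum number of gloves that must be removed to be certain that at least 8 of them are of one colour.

42

Pigeonhole: the 7 colours are the holes; the gloves drawn are the pigeons.
To avoid 8 of any one colour, the worst case takes at most 7 of each colour, or every glove of a colour that has fewer than 7.
That gives 7 + 7 + 5 + 7 + 5 + 6 + 4 = 41 gloves with no colour reaching 8.
The next glove forces some colour to 8, so 41 + 1 = 42.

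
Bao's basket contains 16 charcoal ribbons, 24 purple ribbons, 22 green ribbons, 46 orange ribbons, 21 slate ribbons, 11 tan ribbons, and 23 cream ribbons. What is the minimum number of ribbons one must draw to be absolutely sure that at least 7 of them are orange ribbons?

In the worst case for collecting orange ribbons, every non-orange ribbon comes out first.
There are 16 + 24 + 22 + 21 + 11 + 23 = 117 non-orange ribbons altogether.
After those, each further ribbon must be orange, so 117 + 7 = 124 draws guarantee 7 orange ribbons.

124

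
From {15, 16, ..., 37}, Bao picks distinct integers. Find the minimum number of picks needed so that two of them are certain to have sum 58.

16

A set avoiding the sum 58 can contain at most one of each pair {x, 58−x}, plus the 7 elements whose complement lies outside the range or equal to its own complement.
The integers 15, …, 29 (15 of them) are such a set: any two sum to at least 15+16 = 31 and at most 28+29 = 57 < 58.
By the pigeonhole principle, any 16th integer completes one of the 8 pairs, so 16 choices force a sum of 58.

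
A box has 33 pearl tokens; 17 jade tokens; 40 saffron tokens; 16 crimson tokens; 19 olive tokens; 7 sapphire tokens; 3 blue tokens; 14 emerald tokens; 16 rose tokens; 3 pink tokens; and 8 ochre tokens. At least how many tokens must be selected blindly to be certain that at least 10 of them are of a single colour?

85

An adversary could hand out at most 9 tokens per colour (4 colours run out sooner): 9 + 9 + 9 + 9 + 9 + 7 + 3 + 9 + 9 + 3 + 8 = 84 tokens and still no colour has 10.
By pigeonhole, one more token lands in a colour already at 9, so 85 draws are enough and 84 are not.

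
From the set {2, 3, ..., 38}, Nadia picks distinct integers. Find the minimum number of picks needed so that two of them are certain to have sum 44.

Two chosen integers sum to 44 exactly when both halves of some pair {x, 44−x} with 6 ≤ x ≤ 44−x ≤ 38 are chosen — 16 such pairs.
The remaining 5 elements (those with no distinct partner in range) can never complete a 44-sum, so the worst case takes all of them and one from each pair: 5 + 16 = 21.
The 22nd integer has to be the second member of some pair, so 21 + 1 = 22.

22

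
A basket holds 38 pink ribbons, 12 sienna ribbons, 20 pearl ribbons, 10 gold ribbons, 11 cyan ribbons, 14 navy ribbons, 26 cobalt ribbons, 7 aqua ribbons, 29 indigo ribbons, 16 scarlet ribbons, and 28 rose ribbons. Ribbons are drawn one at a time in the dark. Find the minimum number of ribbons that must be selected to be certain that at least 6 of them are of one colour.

Pigeonhole: the 11 colours are the holes; the ribbons drawn are the pigeons.
To avoid 6 of any one colour, the worst case takes at most 5 of each colour.
That gives 5 + 5 + 5 + 5 + 5 + 5 + 5 + 5 + 5 + 5 + 5 = 55 ribbons with no colour reaching 6.
The next ribbon forces some colour to 6, so 55 + 1 = 56.

56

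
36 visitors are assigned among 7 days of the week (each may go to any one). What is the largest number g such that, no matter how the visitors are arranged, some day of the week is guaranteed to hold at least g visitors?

6

The 7 days of the week are the holes and the 36 visitors are the pigeons.
If every day of the week held at most 5 visitors, the total would be at most 7 × 5 = 35, which is less than 36.
So some day of the week holds at least ⌈36/7⌉ = 6 visitors.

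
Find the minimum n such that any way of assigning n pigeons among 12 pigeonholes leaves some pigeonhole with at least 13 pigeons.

145

With 144 pigeons one could put exactly 12 in each of the 12 pigeonholes, and no pigeonhole would reach 13.
One more pigeon must land in a pigeonhole that already has 12, giving it 13.
So 12 × 12 + 1 = 145 pigeons are required.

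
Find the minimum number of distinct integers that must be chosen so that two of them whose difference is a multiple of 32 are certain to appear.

33

Integers whose pairwise differences are multiples of 32 are exactly those sharing a remainder mod 32. By pigeonhole, the 32 residue classes mod 32 are the pigeonholes.
With 32 integers one could put 1 in each residue class and have no class reach 2.
The 33rd integer pushes some class to 2, so 32·1 + 1 = 33.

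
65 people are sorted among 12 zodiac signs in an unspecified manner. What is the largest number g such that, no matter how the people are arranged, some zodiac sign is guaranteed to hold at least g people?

The 12 zodiac signs are the holes and the 65 people are the pigeons.
If every zodiac sign held at most 5 people, the total would be at most 12 × 5 = 60, which is less than 65.
So some zodiac sign holds at least ⌈65/12⌉ = 6 people.

6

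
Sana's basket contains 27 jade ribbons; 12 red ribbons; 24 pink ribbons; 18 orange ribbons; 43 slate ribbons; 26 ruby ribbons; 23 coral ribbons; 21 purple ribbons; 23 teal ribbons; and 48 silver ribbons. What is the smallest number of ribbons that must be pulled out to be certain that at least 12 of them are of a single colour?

111

Put each drawn ribbon into a box by colour. The largest draw with every box below 12 takes min(count, 11) from each colour.
Σ min(cᵢ, 11) = 11 + 11 + 11 + 11 + 11 + 11 + 11 + 11 + 11 + 11 = 110.
Draw number 110 + 1 = 111 must push one box to 12.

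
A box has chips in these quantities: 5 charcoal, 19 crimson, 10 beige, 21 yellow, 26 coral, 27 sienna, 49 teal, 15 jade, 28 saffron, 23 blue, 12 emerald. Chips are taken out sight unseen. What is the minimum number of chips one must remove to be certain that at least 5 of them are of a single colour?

45

By pigeonhole, put each drawn chip into a box by colour. The largest draw with every box below 5 takes min(count, 4) from each colour.
Σ min(cᵢ, 4) = 4 + 4 + 4 + 4 + 4 + 4 + 4 + 4 + 4 + 4 + 4 = 44.
Draw number 44 + 1 = 45 must push one box to 5.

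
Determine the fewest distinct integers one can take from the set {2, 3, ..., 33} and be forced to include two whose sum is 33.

18

A set avoiding the sum 33 can contain at most one of each pair {x, 33−x}, plus the 2 elements whose complement lies outside the range.
The integers 17, …, 33 (17 of them) are such a set: any two sum to at least 17+18 = 35 > 33.
Pigeonhole: any 18th integer completes one of the 15 pairs, so 18 choices force a sum of 33.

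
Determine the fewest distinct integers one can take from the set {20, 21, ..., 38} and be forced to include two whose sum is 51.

A set avoiding the sum 51 can contain at most one of each pair {x, 51−x}, plus the 7 elements whose complement lies outside the range.
The integers 26, …, 38 (13 of them) are such a set: any two sum to at least 26+27 = 53 > 51.
Any 14th integer completes one of the 6 pairs, so 14 choices force a sum of 51.

14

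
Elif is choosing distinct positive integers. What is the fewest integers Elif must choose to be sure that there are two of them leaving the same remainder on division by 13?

The 13 residue classes mod 13 are the pigeonholes.
With 13 integers one could put 1 in each residue class and have no class reach 2.
The 14th integer pushes some class to 2, so 13·1 + 1 = 14.

14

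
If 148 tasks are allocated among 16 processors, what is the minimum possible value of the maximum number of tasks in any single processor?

10

The 16 processors are the holes and the 148 tasks are the pigeons.
If every processor held at most 9 tasks, the total would be at most 16 × 9 = 144, which is less than 148.
So some processor holds at least ⌈148/16⌉ = 10 tasks.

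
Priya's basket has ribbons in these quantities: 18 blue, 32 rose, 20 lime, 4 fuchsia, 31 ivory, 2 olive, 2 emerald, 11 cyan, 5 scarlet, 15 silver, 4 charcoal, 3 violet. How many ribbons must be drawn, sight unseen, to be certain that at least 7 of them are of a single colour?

Put each drawn ribbon into a box by colour. The largest draw with every box below 7 takes min(count, 6) from each colour; colours with fewer than 6 contribute all they have.
Σ min(cᵢ, 6) = 6 + 6 + 6 + 4 + 6 + 2 + 2 + 6 + 5 + 6 + 4 + 3 = 56.
Draw number 56 + 1 = 57 must push one box to 7.

57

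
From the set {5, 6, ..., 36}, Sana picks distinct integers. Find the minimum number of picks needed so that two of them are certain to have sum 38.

19

A set avoiding the sum 38 can contain at most one of each pair {x, 38−x}, plus the 4 elements whose complement lies outside the range or equal to its own complement.
The integers 19, …, 36 (18 of them) are such a set: any two sum to at least 19+20 = 39 > 38.
Any 19th integer completes one of the 14 pairs, so 19 choices force a sum of 38.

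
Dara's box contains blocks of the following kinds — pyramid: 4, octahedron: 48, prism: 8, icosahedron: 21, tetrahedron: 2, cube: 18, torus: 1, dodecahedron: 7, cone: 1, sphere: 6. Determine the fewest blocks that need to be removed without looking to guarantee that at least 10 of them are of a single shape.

57

An adversary could hand out at most 9 blocks per shape (7 shapes run out sooner): 4 + 9 + 8 + 9 + 2 + 9 + 1 + 7 + 1 + 6 = 56 blocks and still no shape has 10.
Pigeonhole: one more block lands in a shape already at 9, so 57 draws are enough and 56 are not.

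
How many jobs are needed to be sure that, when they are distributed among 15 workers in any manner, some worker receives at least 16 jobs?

With 225 jobs one could put exactly 15 in each of the 15 workers, and no worker would reach 16.
Pigeonhole: one more job must land in a worker that already has 15, giving it 16.
So 15 × 15 + 1 = 226 jobs are required.

226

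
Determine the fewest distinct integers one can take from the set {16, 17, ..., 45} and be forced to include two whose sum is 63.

17

Group the elements by complementary pair {x, 63−x}: {18,45}, {19,44}, {20,43}, …, giving 14 two-element pairs and 2 integers whose partner 63−x falls outside [16,45].
Pigeonhole: treating each of those 16 groups as a pigeonhole, one can pick one integer per group — 16 integers — with no two summing to 63.
The 17th integer lands in an occupied pair, forcing a sum of 63.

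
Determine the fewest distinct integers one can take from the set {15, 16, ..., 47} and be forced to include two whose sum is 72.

Group the elements by complementary pair {x, 72−x}: {25,47}, {26,46}, {27,45}, …, giving 11 two-element pairs; the single value 36 (it cannot pair with itself since the integers are distinct); and 10 integers whose partner 72−x falls outside [15,47].
Pigeonhole: treating each of those 22 groups as a pigeonhole, one can pick one integer per group — 22 integers — with no two summing to 72.
The 23rd integer lands in an occupied pair, forcing a sum of 72.

23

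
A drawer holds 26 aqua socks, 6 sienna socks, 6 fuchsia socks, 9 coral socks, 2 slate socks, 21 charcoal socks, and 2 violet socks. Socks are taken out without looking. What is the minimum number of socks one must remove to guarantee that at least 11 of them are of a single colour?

46

Pigeonhole: the 7 colours are the holes; the socks drawn are the pigeons.
To avoid 11 of any one colour, the worst case takes at most 10 of each colour, or every sock of a colour that has fewer than 10.
That gives 10 + 6 + 6 + 9 + 2 + 10 + 2 = 45 socks with no colour reaching 11.
The next sock forces some colour to 11, so 45 + 1 = 46.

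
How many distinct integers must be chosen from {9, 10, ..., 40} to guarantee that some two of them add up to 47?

18

A set avoiding the sum 47 can contain at most one of each pair {x, 47−x}, plus the 2 elements whose complement lies outside the range.
The integers 24, …, 40 (17 of them) are such a set: any two sum to at least 24+25 = 49 > 47.
By the pigeonhole principle, any 18th integer completes one of the 15 pairs, so 18 choices force a sum of 47.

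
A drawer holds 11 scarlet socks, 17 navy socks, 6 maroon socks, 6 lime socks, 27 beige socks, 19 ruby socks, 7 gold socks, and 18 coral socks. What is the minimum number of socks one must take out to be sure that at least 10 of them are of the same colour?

65

An adversary could hand out at most 9 socks per colour (maroon, lime, gold run out sooner): 9 + 9 + 6 + 6 + 9 + 9 + 7 + 9 = 64 socks and still no colour has 10.
Pigeonhole: one more sock lands in a colour already at 9, so 65 draws are enough and 64 are not.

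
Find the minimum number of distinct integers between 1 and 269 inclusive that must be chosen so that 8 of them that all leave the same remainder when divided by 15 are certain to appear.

The 15 residue classes mod 15 are the pigeonholes.
With 105 integers one could put 7 in each residue class and have no class reach 8.
The 106th integer pushes some class to 8, so 15·7 + 1 = 106.

106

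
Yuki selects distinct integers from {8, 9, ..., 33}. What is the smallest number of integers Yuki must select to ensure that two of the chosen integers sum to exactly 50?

Two chosen integers sum to 50 exactly when both halves of some pair {x, 50−x} with 17 ≤ x ≤ 50−x ≤ 33 are chosen — 8 such pairs.
The remaining 10 elements (those with no distinct partner in range) can never complete a 50-sum, so the worst case takes all of them and one from each pair: 10 + 8 = 18.
Pigeonhole: the 19th integer has to be the second member of some pair, so 18 + 1 = 19.

19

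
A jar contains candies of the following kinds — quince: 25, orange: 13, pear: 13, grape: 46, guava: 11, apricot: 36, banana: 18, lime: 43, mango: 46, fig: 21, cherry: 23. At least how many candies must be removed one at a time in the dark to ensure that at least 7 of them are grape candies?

In the worst case for collecting grape candies, every non-grape candy comes out first.
There are 25 + 13 + 13 + 11 + 36 + 18 + 43 + 46 + 21 + 23 = 249 non-grape candies altogether.
After those, each further candy must be grape, so 249 + 7 = 256 draws guarantee 7 grape candies.

256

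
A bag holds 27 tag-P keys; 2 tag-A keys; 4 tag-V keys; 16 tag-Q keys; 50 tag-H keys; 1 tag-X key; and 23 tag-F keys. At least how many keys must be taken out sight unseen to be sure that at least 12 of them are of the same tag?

52

By pigeonhole, the 7 tags are the holes; the keys drawn are the pigeons.
To avoid 12 of any one tag, the worst case takes at most 11 of each tag, or every key of a tag that has fewer than 11.
That gives 11 + 2 + 4 + 11 + 11 + 1 + 11 = 51 keys with no tag reaching 12.
The next key forces some tag to 12, so 51 + 1 = 52.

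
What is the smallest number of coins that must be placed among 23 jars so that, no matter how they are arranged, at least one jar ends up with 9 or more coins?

185

With 184 coins one could put exactly 8 in each of the 23 jars, and no jar would reach 9.
One more coin must land in a jar that already has 8, giving it 9.
So 23 × 8 + 1 = 185 coins are required.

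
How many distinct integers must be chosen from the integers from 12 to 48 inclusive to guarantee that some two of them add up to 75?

Two chosen integers sum to 75 exactly when both halves of some pair {x, 75−x} with 27 ≤ x ≤ 75−x ≤ 48 are chosen — 11 such pairs.
The remaining 15 elements (those with no distinct partner in range) can never complete a 75-sum, so the worst case takes all of them and one from each pair: 15 + 11 = 26.
The 27th integer has to be the second member of some pair, so 26 + 1 = 27.

27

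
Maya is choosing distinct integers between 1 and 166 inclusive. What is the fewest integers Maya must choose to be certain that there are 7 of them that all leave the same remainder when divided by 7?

Pigeonhole: the 7 residue classes mod 7 are the pigeonholes.
With 42 integers one could put 6 in each residue class and have no class reach 7.
The 43rd integer pushes some class to 7, so 7·6 + 1 = 43.

43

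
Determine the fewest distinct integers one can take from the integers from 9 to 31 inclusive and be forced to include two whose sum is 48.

17

Two chosen integers sum to 48 exactly when both halves of some pair {x, 48−x} with 17 ≤ x ≤ 48−x ≤ 31 are chosen — 7 such pairs.
The remaining 9 elements (those with no distinct partner in range) can never complete a 48-sum, so the worst case takes all of them and one from each pair: 9 + 7 = 16.
By pigeonhole, the 17th integer has to be the second member of some pair, so 16 + 1 = 17.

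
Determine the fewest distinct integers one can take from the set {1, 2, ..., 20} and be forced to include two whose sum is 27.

A set avoiding the sum 27 can contain at most one of each pair {x, 27−x}, plus the 6 elements whose complement lies outside the range.
The integers 1, …, 13 (13 of them) are such a set: any two sum to at least 1+2 = 3 and at most 12+13 = 25 < 27.
Any 14th integer completes one of the 7 pairs, so 14 choices force a sum of 27.

14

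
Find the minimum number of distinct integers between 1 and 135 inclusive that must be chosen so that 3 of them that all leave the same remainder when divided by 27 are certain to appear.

55

The 27 residue classes mod 27 are the pigeonholes.
With 54 integers one could put 2 in each residue class and have no class reach 3.
The 55th integer pushes some class to 3, so 27·2 + 1 = 55.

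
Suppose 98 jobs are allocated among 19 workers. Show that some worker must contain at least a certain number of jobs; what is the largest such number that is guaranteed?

6

By pigeonhole, the 19 workers are the holes and the 98 jobs are the pigeons.
If every worker held at most 5 jobs, the total would be at most 19 × 5 = 95, which is less than 98.
So some worker holds at least ⌈98/19⌉ = 6 jobs.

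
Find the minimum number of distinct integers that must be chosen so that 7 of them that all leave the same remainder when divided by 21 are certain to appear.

127

The 21 residue classes mod 21 are the pigeonholes.
With 126 integers one could put 6 in each residue class and have no class reach 7.
The 127th integer pushes some class to 7, so 21·6 + 1 = 127.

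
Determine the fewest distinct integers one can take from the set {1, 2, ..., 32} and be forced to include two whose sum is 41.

A set avoiding the sum 41 can contain at most one of each pair {x, 41−x}, plus the 8 elements whose complement lies outside the range.
The integers 1, …, 20 (20 of them) are such a set: any two sum to at least 1+2 = 3 and at most 19+20 = 39 < 41.
By pigeonhole, any 21st integer completes one of the 12 pairs, so 21 choices force a sum of 41.

21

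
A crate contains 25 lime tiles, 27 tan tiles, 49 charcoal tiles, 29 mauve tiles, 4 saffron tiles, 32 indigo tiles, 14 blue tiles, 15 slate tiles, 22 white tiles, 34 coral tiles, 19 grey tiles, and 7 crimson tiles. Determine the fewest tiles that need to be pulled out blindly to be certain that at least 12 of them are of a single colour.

122

Pigeonhole: the 12 colours are the holes; the tiles drawn are the pigeons.
To avoid 12 of any one colour, the worst case takes at most 11 of each colour, or every tile of a colour that has fewer than 11.
That gives 11 + 11 + 11 + 11 + 4 + 11 + 11 + 11 + 11 + 11 + 11 + 7 = 121 tiles with no colour reaching 12.
The next tile forces some colour to 12, so 121 + 1 = 122.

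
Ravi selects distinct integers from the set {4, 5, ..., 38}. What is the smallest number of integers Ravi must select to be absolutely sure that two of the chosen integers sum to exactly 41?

19

Group the elements by complementary pair {x, 41−x}: {4,37}, {5,36}, {6,35}, …, giving 17 two-element pairs and 1 integer whose partner 41−x falls outside [4,38].
By pigeonhole, treating each of those 18 groups as a pigeonhole, one can pick one integer per group — 18 integers — with no two summing to 41.
The 19th integer lands in an occupied pair, forcing a sum of 41.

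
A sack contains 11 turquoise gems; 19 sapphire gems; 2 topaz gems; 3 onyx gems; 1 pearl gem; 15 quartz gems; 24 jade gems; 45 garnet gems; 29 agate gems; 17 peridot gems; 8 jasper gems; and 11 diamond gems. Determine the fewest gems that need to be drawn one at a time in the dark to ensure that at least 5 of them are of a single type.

43

An adversary could hand out at most 4 gems per type (topaz, onyx, pearl run out sooner): 4 + 4 + 2 + 3 + 1 + 4 + 4 + 4 + 4 + 4 + 4 + 4 = 42 gems and still no type has 5.
One more gem lands in a type already at 4, so 43 draws are enough and 42 are not.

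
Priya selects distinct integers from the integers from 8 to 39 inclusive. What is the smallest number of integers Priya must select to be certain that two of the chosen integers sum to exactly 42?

Two chosen integers sum to 42 exactly when both halves of some pair {x, 42−x} with 8 ≤ x ≤ 42−x ≤ 34 are chosen — 13 such pairs.
The remaining 6 elements (those with no distinct partner in range) can never complete a 42-sum, so the worst case takes all of them and one from each pair: 6 + 13 = 19.
By pigeonhole, the 20th integer has to be the second member of some pair, so 19 + 1 = 20.

20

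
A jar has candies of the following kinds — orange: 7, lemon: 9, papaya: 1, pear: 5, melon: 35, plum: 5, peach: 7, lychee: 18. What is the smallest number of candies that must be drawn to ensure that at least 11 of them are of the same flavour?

55

An adversary could hand out at most 10 candies per flavour (6 flavours run out sooner): 7 + 9 + 1 + 5 + 10 + 5 + 7 + 10 = 54 candies and still no flavour has 11.
One more candy lands in a flavour already at 10, so 55 draws are enough and 54 are not.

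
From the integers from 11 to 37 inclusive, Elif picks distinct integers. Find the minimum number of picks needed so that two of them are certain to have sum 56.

19

Two chosen integers sum to 56 exactly when both halves of some pair {x, 56−x} with 19 ≤ x ≤ 56−x ≤ 37 are chosen — 9 such pairs.
The remaining 9 elements (those with no distinct partner in range) can never complete a 56-sum, so the worst case takes all of them and one from each pair: 9 + 9 = 18.
By the pigeonhole principle, the 19th integer has to be the second member of some pair, so 18 + 1 = 19.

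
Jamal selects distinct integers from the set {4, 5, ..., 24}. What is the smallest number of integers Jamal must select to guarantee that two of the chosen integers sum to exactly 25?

13

Group the elements by complementary pair {x, 25−x}: {4,21}, {5,20}, {6,19}, …, giving 9 two-element pairs and 3 integers whose partner 25−x falls outside [4,24].
Pigeonhole: treating each of those 12 groups as a pigeonhole, one can pick one integer per group — 12 integers — with no two summing to 25.
The 13th integer lands in an occupied pair, forcing a sum of 25.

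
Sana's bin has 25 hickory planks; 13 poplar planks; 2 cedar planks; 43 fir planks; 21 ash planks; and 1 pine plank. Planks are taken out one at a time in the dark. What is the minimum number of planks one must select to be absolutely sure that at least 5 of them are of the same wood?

20

An adversary could hand out at most 4 planks per wood (cedar, pine run out sooner): 4 + 4 + 2 + 4 + 4 + 1 = 19 planks and still no wood has 5.
By the pigeonhole principle, one more plank lands in a wood already at 4, so 20 draws are enough and 19 are not.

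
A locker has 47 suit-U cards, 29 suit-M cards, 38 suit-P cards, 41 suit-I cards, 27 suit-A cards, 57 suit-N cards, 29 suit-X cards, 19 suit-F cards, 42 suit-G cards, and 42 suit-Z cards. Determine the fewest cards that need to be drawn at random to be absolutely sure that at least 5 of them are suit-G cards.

334

In the worst case for collecting suit-G cards, every non-suit-G card comes out first.
There are 47 + 29 + 38 + 41 + 27 + 57 + 29 + 19 + 42 = 329 non-suit-G cards altogether.
After those, each further card must be suit-G, so 329 + 5 = 334 draws guarantee 5 suit-G cards.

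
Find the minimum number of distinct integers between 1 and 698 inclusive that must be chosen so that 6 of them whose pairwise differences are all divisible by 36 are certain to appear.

Integers whose pairwise differences are multiples of 36 are exactly those sharing a remainder mod 36. Pigeonhole: the 36 residue classes mod 36 are the pigeonholes.
With 180 integers one could put 5 in each residue class and have no class reach 6.
The 181st integer pushes some class to 6, so 36·5 + 1 = 181.

181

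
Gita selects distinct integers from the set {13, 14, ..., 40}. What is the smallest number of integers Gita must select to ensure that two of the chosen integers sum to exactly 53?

Group the elements by complementary pair {x, 53−x}: {13,40}, {14,39}, {15,38}, …, giving 14 two-element pairs.
By the pigeonhole principle, treating each of those 14 groups as a pigeonhole, one can pick one integer per group — 14 integers — with no two summing to 53.
The 15th integer lands in an occupied pair, forcing a sum of 53.

15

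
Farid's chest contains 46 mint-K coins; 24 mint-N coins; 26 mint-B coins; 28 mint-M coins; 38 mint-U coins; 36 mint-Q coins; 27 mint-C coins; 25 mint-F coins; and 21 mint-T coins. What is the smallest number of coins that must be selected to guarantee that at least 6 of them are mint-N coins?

253

In the worst case for collecting mint-N coins, every non-mint-N coin comes out first.
There are 46 + 26 + 28 + 38 + 36 + 27 + 25 + 21 = 247 non-mint-N coins altogether.
After those, each further coin must be mint-N, so 247 + 6 = 253 draws guarantee 6 mint-N coins.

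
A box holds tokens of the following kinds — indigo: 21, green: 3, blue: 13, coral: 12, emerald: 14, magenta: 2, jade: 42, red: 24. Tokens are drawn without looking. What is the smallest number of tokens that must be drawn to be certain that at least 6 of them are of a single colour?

36

An adversary could hand out at most 5 tokens per colour (green, magenta run out sooner): 5 + 3 + 5 + 5 + 5 + 2 + 5 + 5 = 35 tokens and still no colour has 6.
One more token lands in a colour already at 5, so 36 draws are enough and 35 are not.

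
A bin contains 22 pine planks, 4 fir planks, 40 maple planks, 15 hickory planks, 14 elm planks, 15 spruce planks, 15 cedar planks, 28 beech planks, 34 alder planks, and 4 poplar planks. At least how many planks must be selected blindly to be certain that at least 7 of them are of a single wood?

57

Pigeonhole: put each drawn plank into a box by wood. The largest draw with every box below 7 takes min(count, 6) from each wood; woods with fewer than 6 contribute all they have.
Σ min(cᵢ, 6) = 6 + 4 + 6 + 6 + 6 + 6 + 6 + 6 + 6 + 4 = 56.
Draw number 56 + 1 = 57 must push one box to 7.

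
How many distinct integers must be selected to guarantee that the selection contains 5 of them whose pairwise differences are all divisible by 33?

Integers whose pairwise differences are multiples of 33 are exactly those sharing a remainder mod 33. The 33 residue classes mod 33 are the pigeonholes.
With 132 integers one could put 4 in each residue class and have no class reach 5.
The 133rd integer pushes some class to 5, so 33·4 + 1 = 133.

133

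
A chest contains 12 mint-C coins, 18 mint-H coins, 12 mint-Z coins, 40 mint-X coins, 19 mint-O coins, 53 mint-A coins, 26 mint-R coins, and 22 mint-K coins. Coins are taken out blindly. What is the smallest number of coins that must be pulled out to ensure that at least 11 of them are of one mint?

81

An adversary could hand out at most 10 coins per mint: 10 + 10 + 10 + 10 + 10 + 10 + 10 + 10 = 80 coins and still no mint has 11.
By the pigeonhole principle, one more coin lands in a mint already at 10, so 81 draws are enough and 80 are not.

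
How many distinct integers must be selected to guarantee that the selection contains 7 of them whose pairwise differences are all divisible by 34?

205

Integers whose pairwise differences are multiples of 34 are exactly those sharing a remainder mod 34. By the pigeonhole principle, the 34 residue classes mod 34 are the pigeonholes.
With 204 integers one could put 6 in each residue class and have no class reach 7.
The 205th integer pushes some class to 7, so 34·6 + 1 = 205.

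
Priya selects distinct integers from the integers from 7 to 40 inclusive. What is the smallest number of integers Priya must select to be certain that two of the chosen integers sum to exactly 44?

20

Group the elements by complementary pair {x, 44−x}: {7,37}, {8,36}, {9,35}, …, giving 15 two-element pairs, the single value 22 (it cannot pair with itself since the integers are distinct), and 3 integers whose partner 44−x falls outside [7,40].
Treating each of those 19 groups as a pigeonhole, one can pick one integer per group — 19 integers — with no two summing to 44.
The 20th integer lands in an occupied pair, forcing a sum of 44.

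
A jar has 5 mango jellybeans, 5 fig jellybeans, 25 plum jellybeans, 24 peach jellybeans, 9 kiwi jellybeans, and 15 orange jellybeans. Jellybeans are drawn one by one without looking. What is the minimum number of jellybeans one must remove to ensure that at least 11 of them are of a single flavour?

50

Pigeonhole: put each drawn jellybean into a box by flavour. The largest draw with every box below 11 takes min(count, 10) from each flavour; flavours with fewer than 10 contribute all they have.
Σ min(cᵢ, 10) = 5 + 5 + 10 + 10 + 9 + 10 = 49.
Draw number 49 + 1 = 50 must push one box to 11.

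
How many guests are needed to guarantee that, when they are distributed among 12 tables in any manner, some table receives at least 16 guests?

With 180 guests one could put exactly 15 in each of the 12 tables, and no table would reach 16.
One more guest must land in a table that already has 15, giving it 16.
So 12 × 15 + 1 = 181 guests are required.

181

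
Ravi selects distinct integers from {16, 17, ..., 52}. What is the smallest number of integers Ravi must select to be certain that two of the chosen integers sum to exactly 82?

Group the elements by complementary pair {x, 82−x}: {30,52}, {31,51}, {32,50}, …, giving 11 two-element pairs, the single value 41 (it cannot pair with itself since the integers are distinct), and 14 integers whose partner 82−x falls outside [16,52].
Pigeonhole: treating each of those 26 groups as a pigeonhole, one can pick one integer per group — 26 integers — with no two summing to 82.
The 27th integer lands in an occupied pair, forcing a sum of 82.

27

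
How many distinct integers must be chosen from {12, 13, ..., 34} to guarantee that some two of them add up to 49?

14

A set avoiding the sum 49 can contain at most one of each pair {x, 49−x}, plus the 3 elements whose complement lies outside the range.
The integers 12, …, 24 (13 of them) are such a set: any two sum to at least 12+13 = 25 and at most 23+24 = 47 < 49.
By the pigeonhole principle, any 14th integer completes one of the 10 pairs, so 14 choices force a sum of 49.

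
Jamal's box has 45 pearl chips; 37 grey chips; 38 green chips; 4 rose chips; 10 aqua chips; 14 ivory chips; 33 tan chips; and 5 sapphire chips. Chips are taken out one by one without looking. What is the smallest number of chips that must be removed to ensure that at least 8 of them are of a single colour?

By the pigeonhole principle, put each drawn chip into a box by colour. The largest draw with every box below 8 takes min(count, 7) from each colour; colours with fewer than 7 contribute all they have.
Σ min(cᵢ, 7) = 7 + 7 + 7 + 4 + 7 + 7 + 7 + 5 = 51.
Draw number 51 + 1 = 52 must push one box to 8.

52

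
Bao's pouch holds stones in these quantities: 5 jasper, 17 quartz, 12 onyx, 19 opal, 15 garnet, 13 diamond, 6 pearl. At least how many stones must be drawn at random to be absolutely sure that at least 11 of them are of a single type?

An adversary could hand out at most 10 stones per type (jasper, pearl run out sooner): 5 + 10 + 10 + 10 + 10 + 10 + 6 = 61 stones and still no type has 11.
One more stone lands in a type already at 10, so 62 draws are enough and 61 are not.

62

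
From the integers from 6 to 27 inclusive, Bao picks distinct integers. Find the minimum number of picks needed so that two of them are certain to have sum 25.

16

Two chosen integers sum to 25 exactly when both halves of some pair {x, 25−x} with 6 ≤ x ≤ 25−x ≤ 19 are chosen — 7 such pairs.
The remaining 8 elements (those with no distinct partner in range) can never complete a 25-sum, so the worst case takes all of them and one from each pair: 8 + 7 = 15.
The 16th integer has to be the second member of some pair, so 15 + 1 = 16.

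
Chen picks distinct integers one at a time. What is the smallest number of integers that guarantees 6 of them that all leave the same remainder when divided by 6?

31

By the pigeonhole principle, the 6 residue classes mod 6 are the pigeonholes.
With 30 integers one could put 5 in each residue class and have no class reach 6.
The 31st integer pushes some class to 6, so 6·5 + 1 = 31.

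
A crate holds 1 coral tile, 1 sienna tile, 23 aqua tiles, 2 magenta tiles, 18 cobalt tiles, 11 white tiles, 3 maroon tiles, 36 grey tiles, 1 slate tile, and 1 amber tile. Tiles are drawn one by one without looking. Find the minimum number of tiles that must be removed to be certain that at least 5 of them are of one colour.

26

An adversary could hand out at most 4 tiles per colour (6 colours run out sooner): 1 + 1 + 4 + 2 + 4 + 4 + 3 + 4 + 1 + 1 = 25 tiles and still no colour has 5.
By pigeonhole, one more tile lands in a colour already at 4, so 26 draws are enough and 25 are not.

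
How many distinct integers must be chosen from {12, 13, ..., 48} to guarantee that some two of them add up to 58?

21

Two chosen integers sum to 58 exactly when both halves of some pair {x, 58−x} with 12 ≤ x ≤ 58−x ≤ 46 are chosen — 17 such pairs.
The remaining 3 elements (those with no distinct partner in range) can never complete a 58-sum, so the worst case takes all of them and one from each pair: 3 + 17 = 20.
Pigeonhole: the 21st integer has to be the second member of some pair, so 20 + 1 = 21.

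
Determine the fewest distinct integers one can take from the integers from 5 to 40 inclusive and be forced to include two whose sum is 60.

27

A set avoiding the sum 60 can contain at most one of each pair {x, 60−x}, plus the 16 elements whose complement lies outside the range or equal to its own complement.
The integers 5, …, 30 (26 of them) are such a set: any two sum to at least 5+6 = 11 and at most 29+30 = 59 < 60.
Any 27th integer completes one of the 10 pairs, so 27 choices force a sum of 60.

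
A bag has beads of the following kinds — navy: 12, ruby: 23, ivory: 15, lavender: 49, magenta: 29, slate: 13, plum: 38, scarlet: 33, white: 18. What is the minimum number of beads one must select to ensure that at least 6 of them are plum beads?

In the worst case for collecting plum beads, every non-plum bead comes out first.
There are 12 + 23 + 15 + 49 + 29 + 13 + 33 + 18 = 192 non-plum beads altogether.
After those, each further bead must be plum, so 192 + 6 = 198 draws guarantee 6 plum beads.

198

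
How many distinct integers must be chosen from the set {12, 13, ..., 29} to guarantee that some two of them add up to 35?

13

Group the elements by complementary pair {x, 35−x}: {12,23}, {13,22}, {14,21}, …, giving 6 two-element pairs and 6 integers whose partner 35−x falls outside [12,29].
Treating each of those 12 groups as a pigeonhole, one can pick one integer per group — 12 integers — with no two summing to 35.
The 13th integer lands in an occupied pair, forcing a sum of 35.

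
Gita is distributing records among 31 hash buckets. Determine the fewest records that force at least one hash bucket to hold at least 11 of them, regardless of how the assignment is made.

311

With 310 records one could put exactly 10 in each of the 31 hash buckets, and no hash bucket would reach 11.
Pigeonhole: one more record must land in a hash bucket that already has 10, giving it 11.
So 31 × 10 + 1 = 311 records are required.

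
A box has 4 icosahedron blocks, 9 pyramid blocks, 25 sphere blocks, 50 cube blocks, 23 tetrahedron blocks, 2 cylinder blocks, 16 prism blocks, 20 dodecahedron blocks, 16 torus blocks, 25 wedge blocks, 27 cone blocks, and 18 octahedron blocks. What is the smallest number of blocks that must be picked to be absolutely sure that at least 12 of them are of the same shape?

Pigeonhole: put each drawn block into a box by shape. The largest draw with every box below 12 takes min(count, 11) from each shape; shapes with fewer than 11 contribute all they have.
Σ min(cᵢ, 11) = 4 + 9 + 11 + 11 + 11 + 2 + 11 + 11 + 11 + 11 + 11 + 11 = 114.
Draw number 114 + 1 = 115 must push one box to 12.

115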